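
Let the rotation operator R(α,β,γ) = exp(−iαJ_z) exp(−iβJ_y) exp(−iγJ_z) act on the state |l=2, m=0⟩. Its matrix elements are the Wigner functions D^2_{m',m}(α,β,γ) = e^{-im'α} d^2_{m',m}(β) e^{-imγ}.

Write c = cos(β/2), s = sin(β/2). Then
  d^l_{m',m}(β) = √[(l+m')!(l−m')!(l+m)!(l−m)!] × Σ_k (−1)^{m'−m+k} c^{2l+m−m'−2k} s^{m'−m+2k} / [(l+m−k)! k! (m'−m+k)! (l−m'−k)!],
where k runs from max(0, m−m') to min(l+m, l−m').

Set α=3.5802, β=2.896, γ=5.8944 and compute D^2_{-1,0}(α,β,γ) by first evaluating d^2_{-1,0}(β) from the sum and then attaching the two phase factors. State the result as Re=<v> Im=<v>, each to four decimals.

Split into d^2_{-1,0}(β=2.896) × two z-phases.
c=cos(2.896/2)=0.122488, s=sin(2.896/2)=0.992470; N=√[1·6·2·2]=4.898979
k: max(0,(0)−(-1))=1 … min(2+(0),2−(-1))=2
  k=1: (−1)^0·4.8990/(2)·0.1225^3·0.9925^1 = +0.004468
  k=2: (−1)^1·4.8990/(2)·0.1225^1·0.9925^3 = -0.293306
d^2_{-1,0}(2.896) = +0.004468 -0.293306 = -0.288839
Attach z-rotation phases: D = e^{-i(-1)(3.5802)}·(-0.288839)·e^{-i(0)(5.8944)} = +0.261498+0.122664i

Re=0.2615 Im=0.1227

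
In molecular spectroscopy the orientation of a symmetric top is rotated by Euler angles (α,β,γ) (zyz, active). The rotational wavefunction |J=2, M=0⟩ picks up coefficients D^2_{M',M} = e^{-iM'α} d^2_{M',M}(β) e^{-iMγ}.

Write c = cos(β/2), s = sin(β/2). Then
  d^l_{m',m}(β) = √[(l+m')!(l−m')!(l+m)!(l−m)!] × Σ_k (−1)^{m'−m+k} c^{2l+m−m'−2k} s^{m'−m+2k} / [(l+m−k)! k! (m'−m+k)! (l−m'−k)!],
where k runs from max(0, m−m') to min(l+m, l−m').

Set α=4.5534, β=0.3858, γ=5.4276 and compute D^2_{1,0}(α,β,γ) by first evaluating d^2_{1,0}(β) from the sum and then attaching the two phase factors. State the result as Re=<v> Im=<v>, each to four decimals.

Split into d^2_{1,0}(β=0.3858) × two z-phases.
Half-angle: c=0.981452, s=0.191706. N=√(6·1·2·2)=4.898979
k: max(0,(0)−(1))=0 … min(2+(0),2−(1))=1
  k=0: (−1)^1·4.8990/(2)·0.9815^3·0.1917^1 = -0.443934
  k=1: (−1)^2·4.8990/(2)·0.9815^1·0.1917^3 = +0.016938
d^2_{1,0}(0.3858) = -0.443934 +0.016938 = -0.426997
D = (-0.158320+0.987388i)·(-0.426997)·(+1.000000+0.000000i) = +0.067602-0.421612i

Re=0.0676 Im=-0.4216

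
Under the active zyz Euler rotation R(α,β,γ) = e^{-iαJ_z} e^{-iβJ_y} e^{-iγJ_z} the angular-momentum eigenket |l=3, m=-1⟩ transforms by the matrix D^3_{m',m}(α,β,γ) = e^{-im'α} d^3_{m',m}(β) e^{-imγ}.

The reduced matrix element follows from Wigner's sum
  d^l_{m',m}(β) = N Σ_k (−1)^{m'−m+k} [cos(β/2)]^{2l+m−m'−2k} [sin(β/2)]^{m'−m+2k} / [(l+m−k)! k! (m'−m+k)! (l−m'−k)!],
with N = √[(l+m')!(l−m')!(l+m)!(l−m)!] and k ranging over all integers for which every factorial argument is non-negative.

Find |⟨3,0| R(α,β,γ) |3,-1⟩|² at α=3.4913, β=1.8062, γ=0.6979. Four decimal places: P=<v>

P=0.0940

First d^3_{0,-1}(β=1.8062), then the phase factors e^{-i(0)α} and e^{-i(-1)γ}:
c=cos(1.8062/2)=0.619179, s=sin(1.8062/2)=0.785250; N=√[6·6·2·24]=41.569219
k: max(0,(-1)−(0))=0 … min(3+(-1),3−(0))=2
  k=0: (−1)^1·41.5692/(12)·0.6192^5·0.7853^1 = -0.247559
  k=1: (−1)^2·41.5692/(4)·0.6192^3·0.7853^3 = +1.194494
  k=2: (−1)^3·41.5692/(12)·0.6192^1·0.7853^5 = -0.640393
d^3_{0,-1}(1.8062) = -0.247559 +1.194494 -0.640393 = +0.306542
|D^3_{0,-1}|² = |d^3_{0,-1}(β)|² = (+0.306542)² = 0.093968 (the z-rotation phases have unit modulus)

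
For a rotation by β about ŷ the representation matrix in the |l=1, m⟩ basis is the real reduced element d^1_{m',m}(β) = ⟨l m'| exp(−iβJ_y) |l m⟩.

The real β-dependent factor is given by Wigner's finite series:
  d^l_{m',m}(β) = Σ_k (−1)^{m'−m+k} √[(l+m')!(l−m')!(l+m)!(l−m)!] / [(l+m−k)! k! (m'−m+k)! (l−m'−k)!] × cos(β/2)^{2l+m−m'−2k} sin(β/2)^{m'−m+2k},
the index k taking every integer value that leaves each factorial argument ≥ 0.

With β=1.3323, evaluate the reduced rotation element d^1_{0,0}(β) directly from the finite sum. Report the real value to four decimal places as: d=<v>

d^1_{0,0}(β=1.3323) via Wigner's sum:
Half-angle: c=0.786207, s=0.617964. N=√(1·1·1·1)=1.000000
The bounds max(0,m−m')=0 and min(l+m,l−m')=1 give 2 terms
  k=0: (−1)^0·1.0000/(1)·0.7862^2·0.6180^0 = +0.618121
  k=1: (−1)^1·1.0000/(1)·0.7862^0·0.6180^2 = -0.381879
d^1_{0,0}(1.3323) = +0.618121 -0.381879 = +0.236242

d=0.2362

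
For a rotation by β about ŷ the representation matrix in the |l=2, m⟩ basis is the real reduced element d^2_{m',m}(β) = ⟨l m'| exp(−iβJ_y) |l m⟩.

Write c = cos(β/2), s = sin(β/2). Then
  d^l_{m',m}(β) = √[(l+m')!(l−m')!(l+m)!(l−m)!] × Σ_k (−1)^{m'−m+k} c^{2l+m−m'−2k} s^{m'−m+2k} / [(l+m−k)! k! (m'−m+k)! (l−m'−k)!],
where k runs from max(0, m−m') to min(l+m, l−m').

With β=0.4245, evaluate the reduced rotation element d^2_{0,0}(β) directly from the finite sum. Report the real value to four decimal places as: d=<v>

d^2_{0,0}(β=0.4245) via Wigner's sum:
Half-angle: c=0.977559, s=0.210660. N=√(2·2·2·2)=4.000000
The bounds max(0,m−m')=0 and min(l+m,l−m')=2 give 3 terms
  k=0: (−1)^0·4.0000/(4)·0.9776^4·0.2107^0 = +0.913214
  k=1: (−1)^1·4.0000/(1)·0.9776^2·0.2107^2 = -0.169633
  k=2: (−1)^2·4.0000/(4)·0.9776^0·0.2107^4 = +0.001969
d^2_{0,0}(0.4245) = +0.913214 -0.169633 +0.001969 = +0.745551

d=0.7456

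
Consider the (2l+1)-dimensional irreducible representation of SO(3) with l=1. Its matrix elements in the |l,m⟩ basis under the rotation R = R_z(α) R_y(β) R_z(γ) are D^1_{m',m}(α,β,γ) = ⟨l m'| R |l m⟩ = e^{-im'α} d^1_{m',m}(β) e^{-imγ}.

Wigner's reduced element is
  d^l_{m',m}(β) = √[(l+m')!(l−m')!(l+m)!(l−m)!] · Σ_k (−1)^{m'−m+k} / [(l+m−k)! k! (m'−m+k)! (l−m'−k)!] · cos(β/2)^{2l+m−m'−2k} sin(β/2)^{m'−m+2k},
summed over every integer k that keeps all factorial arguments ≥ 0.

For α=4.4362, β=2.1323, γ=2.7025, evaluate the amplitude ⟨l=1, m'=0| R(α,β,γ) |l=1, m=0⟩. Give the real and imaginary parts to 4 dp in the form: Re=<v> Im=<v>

Re=-0.5325 Im=0.0000

Split into d^1_{0,0}(β=2.1323) × two z-phases.
With c≡cos(β/2)=0.483498 and s≡sin(β/2)=0.875346, N=[1·1·1·1]^{1/2}=1.000000
k∈{0,1} keeps every argument non-negative
  k=0: (−1)^0·1.0000/(1)·0.4835^2·0.8753^0 = +0.233770
  k=1: (−1)^1·1.0000/(1)·0.4835^0·0.8753^2 = -0.766230
d^1_{0,0}(2.1323) = +0.233770 -0.766230 = -0.532460
Attach z-rotation phases: D = e^{-i(0)(4.4362)}·(-0.532460)·e^{-i(0)(2.7025)} = -0.532460+0.000000i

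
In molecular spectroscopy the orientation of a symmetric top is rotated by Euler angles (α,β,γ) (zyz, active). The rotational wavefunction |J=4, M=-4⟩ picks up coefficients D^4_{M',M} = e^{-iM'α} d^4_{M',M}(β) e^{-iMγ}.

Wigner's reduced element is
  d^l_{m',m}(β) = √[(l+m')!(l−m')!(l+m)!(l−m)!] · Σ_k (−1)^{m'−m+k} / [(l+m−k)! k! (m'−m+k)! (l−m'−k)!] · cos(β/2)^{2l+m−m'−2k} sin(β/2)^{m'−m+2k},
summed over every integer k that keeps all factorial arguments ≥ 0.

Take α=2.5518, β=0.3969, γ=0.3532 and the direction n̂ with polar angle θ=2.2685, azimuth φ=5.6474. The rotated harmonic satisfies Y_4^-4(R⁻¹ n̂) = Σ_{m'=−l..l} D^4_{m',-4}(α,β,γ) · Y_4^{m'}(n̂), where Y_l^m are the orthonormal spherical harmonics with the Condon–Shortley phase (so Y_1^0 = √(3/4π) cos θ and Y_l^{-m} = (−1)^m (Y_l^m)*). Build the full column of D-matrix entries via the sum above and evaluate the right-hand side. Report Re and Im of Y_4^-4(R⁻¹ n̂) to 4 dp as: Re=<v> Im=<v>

Re=-0.0029 Im=0.0194

Need the full column D^4_{m',-4} for m'=−4..4 at α=2.5518, β=0.3969, γ=0.3532.
cos(β/2)=0.980373, sin(β/2)=0.197150
d^4_{-4,-4}: single k=0 term ⇒ +0.853359;  D = +0.498901-0.692330i
d^4_{-3,-4}: single k=0 term ⇒ -0.485380;  D = +0.454848-0.169431i
d^4_{-2,-4}: single k=0 term ⇒ +0.182609;  D = +0.177665+0.042202i
d^4_{-1,-4}: single k=0 term ⇒ -0.051933;  D = +0.035315+0.038077i
d^4_{0,-4}: single k=0 term ⇒ +0.011676;  D = +0.001837+0.011531i
d^4_{1,-4}: single k=0 term ⇒ -0.002100;  D = -0.000879+0.001907i
d^4_{2,-4}: single k=0 term ⇒ +0.000299;  D = -0.000255+0.000156i
d^4_{3,-4}: single k=0 term ⇒ -0.000032;  D = -0.000032-0.000001i
d^4_{4,-4}: single k=0 term ⇒ +0.000002;  D = -0.000002-0.000001i
Y_4^{m'}(θ=2.2685,φ=5.6474) and Σ D·Y over m':
  (+0.4989-0.6923i)·(-0.1261+0.0860i)  (+0.4548-0.1694i)·(+0.1195-0.3416i)  (+0.1777+0.0422i)·(+0.1094+0.3547i)  (+0.0353+0.0381i)·(+0.0207+0.0153i)  (+0.0018+0.0115i)·(-0.3618+0.0000i)  (-0.0009+0.0019i)·(-0.0207+0.0153i)  (-0.0003+0.0002i)·(+0.1094-0.3547i)  (-0.0000-0.0000i)·(-0.1195-0.3416i)  (-0.0000-0.0000i)·(-0.1261-0.0860i)
Y_4^-4(R⁻¹ n̂) = -0.002923+0.019425i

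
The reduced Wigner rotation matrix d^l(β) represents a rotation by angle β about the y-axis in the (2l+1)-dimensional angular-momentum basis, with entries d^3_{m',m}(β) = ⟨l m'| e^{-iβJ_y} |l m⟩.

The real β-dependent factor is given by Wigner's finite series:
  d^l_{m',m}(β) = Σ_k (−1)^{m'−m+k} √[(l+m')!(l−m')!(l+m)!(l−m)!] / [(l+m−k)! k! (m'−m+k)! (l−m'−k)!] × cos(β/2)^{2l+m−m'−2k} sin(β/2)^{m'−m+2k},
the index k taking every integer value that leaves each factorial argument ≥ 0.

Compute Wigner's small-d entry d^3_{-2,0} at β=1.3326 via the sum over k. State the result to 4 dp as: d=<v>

d^3_{-2,0}(β=1.3326) via Wigner's sum:
With c≡cos(β/2)=0.786114 and s≡sin(β/2)=0.618082, N=[1·120·6·6]^{1/2}=65.726707
k∈{2,3} keeps every argument non-negative
  k=2: (−1)^0·65.7267/(12)·0.7861^4·0.6181^2 = +0.799087
  k=3: (−1)^1·65.7267/(12)·0.7861^2·0.6181^4 = -0.493986
d^3_{-2,0}(1.3326) = +0.799087 -0.493986 = +0.305101

d=0.3051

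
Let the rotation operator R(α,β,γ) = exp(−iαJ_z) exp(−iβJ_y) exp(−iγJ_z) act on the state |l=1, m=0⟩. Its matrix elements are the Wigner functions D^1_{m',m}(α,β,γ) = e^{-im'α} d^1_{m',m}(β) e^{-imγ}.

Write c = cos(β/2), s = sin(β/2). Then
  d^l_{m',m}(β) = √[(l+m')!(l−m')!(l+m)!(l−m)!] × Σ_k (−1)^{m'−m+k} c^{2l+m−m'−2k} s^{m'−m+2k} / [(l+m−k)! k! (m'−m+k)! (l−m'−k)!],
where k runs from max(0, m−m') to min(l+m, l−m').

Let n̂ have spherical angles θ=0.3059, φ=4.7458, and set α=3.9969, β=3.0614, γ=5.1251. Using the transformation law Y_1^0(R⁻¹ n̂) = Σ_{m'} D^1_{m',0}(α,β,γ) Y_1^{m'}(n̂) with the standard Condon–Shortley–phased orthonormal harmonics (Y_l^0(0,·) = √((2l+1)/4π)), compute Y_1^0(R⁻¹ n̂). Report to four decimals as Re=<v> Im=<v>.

Need the full column D^1_{m',0} for m'=−1..1 at α=3.9969, β=3.0614, γ=5.1251.
cos(β/2)=0.040086, sin(β/2)=0.999196
d^1_{-1,0}: single k=1 term ⇒ +0.056644;  D = -0.037158-0.042753i
d^1_{0,0}: k∈[0..1] ⇒ +0.001607 -0.998393 = -0.996786;  D = -0.996786+0.000000i
d^1_{1,0}: single k=0 term ⇒ -0.056644;  D = +0.037158-0.042753i
Y_1^{m'}(θ=0.3059,φ=4.7458) and Σ D·Y over m':
  (-0.0372-0.0428i)·(+0.0035+0.1040i)  (-0.9968+0.0000i)·(+0.4659+0.0000i)  (+0.0372-0.0428i)·(-0.0035+0.1040i)
Y_1^0(R⁻¹ n̂) = -0.455789+0.000000i

Re=-0.4558 Im=0.0000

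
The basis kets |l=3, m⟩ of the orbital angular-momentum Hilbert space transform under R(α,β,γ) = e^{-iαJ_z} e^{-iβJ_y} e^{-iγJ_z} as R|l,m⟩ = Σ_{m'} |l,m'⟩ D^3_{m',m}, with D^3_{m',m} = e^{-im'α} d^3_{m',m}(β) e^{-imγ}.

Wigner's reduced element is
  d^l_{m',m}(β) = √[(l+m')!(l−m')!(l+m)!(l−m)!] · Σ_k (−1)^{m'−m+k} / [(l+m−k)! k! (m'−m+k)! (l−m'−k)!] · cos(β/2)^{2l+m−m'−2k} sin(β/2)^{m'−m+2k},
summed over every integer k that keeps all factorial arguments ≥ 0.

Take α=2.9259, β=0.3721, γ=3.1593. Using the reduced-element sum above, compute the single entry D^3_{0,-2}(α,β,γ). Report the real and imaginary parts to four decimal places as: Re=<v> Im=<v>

Re=0.1685 Im=0.0060

First d^3_{0,-2}(β=0.3721), then the phase factors e^{-i(0)α} and e^{-i(-2)γ}:
c=cos(0.3721/2)=0.982743, s=sin(0.3721/2)=0.184979; N=√[6·6·1·120]=65.726707
The bounds max(0,m−m')=0 and min(l+m,l−m')=1 give 2 terms
  k=0: (−1)^2·65.7267/(12)·0.9827^4·0.1850^2 = +0.174808
  k=1: (−1)^3·65.7267/(12)·0.9827^2·0.1850^4 = -0.006193
d^3_{0,-2}(0.3721) = +0.174808 -0.006193 = +0.168615
Phases: e^{-i·(0)·2.9259}=+1.000000+0.000000i, e^{-i·(-2)·3.1593}=+0.999373+0.035407i ⇒ D=+0.168509+0.005970i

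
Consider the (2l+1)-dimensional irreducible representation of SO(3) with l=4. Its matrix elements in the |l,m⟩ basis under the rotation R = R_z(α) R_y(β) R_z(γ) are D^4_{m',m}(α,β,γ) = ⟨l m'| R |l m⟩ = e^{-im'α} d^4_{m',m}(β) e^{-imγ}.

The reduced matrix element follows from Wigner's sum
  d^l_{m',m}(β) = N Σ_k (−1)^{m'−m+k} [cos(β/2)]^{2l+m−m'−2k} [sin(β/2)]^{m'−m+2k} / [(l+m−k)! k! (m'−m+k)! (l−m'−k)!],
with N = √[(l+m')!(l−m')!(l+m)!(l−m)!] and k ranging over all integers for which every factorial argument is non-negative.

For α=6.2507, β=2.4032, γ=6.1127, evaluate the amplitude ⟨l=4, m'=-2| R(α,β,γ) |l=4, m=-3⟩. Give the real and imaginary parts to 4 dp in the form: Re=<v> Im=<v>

Re=0.0444 Im=-0.0289

D^4_{-2,-3}(6.2507,2.4032,6.1127) = e^{-i·-2·6.2507}·d^4_{-2,-3}(2.4032)·e^{-i·-3·6.1127}. Compute d first:
Half-angle: c=0.360866, s=0.932618. N=√(2·720·1·5040)=2693.993318
k: max(0,(-3)−(-2))=0 … min(4+(-3),4−(-2))=1
  k=0: (−1)^1·2693.9933/(720)·0.3609^7·0.9326^1 = -0.002781
  k=1: (−1)^2·2693.9933/(240)·0.3609^5·0.9326^3 = +0.055722
d^4_{-2,-3}(2.4032) = -0.002781 +0.055722 = +0.052941
D = (+0.997890-0.064925i)·(+0.052941)·(+0.872033-0.489447i) = +0.044387-0.028855i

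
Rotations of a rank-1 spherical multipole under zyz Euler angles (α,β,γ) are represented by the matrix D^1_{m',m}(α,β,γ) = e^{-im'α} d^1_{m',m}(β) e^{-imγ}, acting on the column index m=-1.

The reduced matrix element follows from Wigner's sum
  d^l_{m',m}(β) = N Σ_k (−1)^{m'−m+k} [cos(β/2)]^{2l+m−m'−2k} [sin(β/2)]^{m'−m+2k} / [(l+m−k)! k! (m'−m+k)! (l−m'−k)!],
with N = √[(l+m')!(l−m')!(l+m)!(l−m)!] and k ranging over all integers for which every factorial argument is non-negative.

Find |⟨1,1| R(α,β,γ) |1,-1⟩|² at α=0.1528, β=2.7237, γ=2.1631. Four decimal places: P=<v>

D^1_{1,-1}(0.1528,2.7237,2.1631) = e^{-i·1·0.1528}·d^1_{1,-1}(2.7237)·e^{-i·-1·2.1631}. Compute d first:
Half-angle: c=0.207429, s=0.978250. N=√(2·1·1·2)=2.000000
The bounds max(0,m−m')=0 and min(l+m,l−m')=0 give 1 term
  k=0: (−1)^2·2.0000/(2)·0.2074^0·0.9783^2 = +0.956973
d^1_{1,-1}(2.7237) = +0.956973
|D^1_{1,-1}|² = |d^1_{1,-1}(β)|² = (+0.956973)² = 0.915798 (the z-rotation phases have unit modulus)

P=0.9158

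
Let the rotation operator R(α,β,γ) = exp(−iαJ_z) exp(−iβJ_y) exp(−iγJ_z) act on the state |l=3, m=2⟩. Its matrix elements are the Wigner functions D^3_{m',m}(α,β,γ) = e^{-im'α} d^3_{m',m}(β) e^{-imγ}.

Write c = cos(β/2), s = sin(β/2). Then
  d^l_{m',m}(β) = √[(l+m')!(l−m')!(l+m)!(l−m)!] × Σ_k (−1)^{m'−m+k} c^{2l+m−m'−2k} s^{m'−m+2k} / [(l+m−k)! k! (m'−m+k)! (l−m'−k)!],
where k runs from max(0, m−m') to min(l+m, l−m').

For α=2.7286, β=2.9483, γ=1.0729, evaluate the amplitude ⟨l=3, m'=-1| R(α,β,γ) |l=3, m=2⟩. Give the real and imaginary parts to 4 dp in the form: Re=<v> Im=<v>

Re=-0.2442 Im=-0.1610

Split into d^3_{-1,2}(β=2.9483) × two z-phases.
With c≡cos(β/2)=0.096496 and s≡sin(β/2)=0.995333, N=[2·24·120·1]^{1/2}=75.894664
k: max(0,(2)−(-1))=3 … min(3+(2),3−(-1))=4
  k=3: (−1)^0·75.8947/(12)·0.0965^3·0.9953^3 = +0.005604
  k=4: (−1)^1·75.8947/(24)·0.0965^1·0.9953^5 = -0.298093
d^3_{-1,2}(2.9483) = +0.005604 -0.298093 = -0.292490
Phases: e^{-i·(-1)·2.7286}=-0.915924+0.401352i, e^{-i·(2)·1.0729}=-0.543838-0.839190i ⇒ D=-0.244207-0.160976i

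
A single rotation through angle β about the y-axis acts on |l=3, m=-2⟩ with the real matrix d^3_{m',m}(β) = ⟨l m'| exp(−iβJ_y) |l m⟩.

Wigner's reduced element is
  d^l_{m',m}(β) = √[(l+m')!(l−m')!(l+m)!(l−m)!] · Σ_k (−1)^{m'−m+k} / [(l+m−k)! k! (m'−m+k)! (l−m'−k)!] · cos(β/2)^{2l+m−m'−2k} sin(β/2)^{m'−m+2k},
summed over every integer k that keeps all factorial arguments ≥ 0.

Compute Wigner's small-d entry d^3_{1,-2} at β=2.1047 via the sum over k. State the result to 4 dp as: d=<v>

d^3_{1,-2}(β=2.1047) via Wigner's sum:
With c≡cos(β/2)=0.495531 and s≡sin(β/2)=0.868590, N=[24·2·1·120]^{1/2}=75.894664
k∈{0,1} keeps every argument non-negative
  k=0: (−1)^3·75.8947/(12)·0.4955^3·0.8686^3 = -0.504299
  k=1: (−1)^4·75.8947/(24)·0.4955^1·0.8686^5 = +0.774721
d^3_{1,-2}(2.1047) = -0.504299 +0.774721 = +0.270423

d=0.2704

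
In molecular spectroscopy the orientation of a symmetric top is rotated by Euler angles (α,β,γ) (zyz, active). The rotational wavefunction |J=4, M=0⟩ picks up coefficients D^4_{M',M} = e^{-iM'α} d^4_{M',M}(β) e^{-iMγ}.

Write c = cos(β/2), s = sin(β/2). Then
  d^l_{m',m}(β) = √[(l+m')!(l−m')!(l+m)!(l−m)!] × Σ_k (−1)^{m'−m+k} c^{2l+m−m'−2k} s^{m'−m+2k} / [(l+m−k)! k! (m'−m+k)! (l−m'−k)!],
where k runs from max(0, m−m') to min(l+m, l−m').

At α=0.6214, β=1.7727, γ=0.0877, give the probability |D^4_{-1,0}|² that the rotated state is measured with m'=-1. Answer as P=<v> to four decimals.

D^4_{-1,0}(0.6214,1.7727,0.0877) = e^{-i·-1·0.6214}·d^4_{-1,0}(1.7727)·e^{-i·0·0.0877}. Compute d first:
With c≡cos(β/2)=0.632244 and s≡sin(β/2)=0.774769, N=[6·120·24·24]^{1/2}=643.987578
k∈{1,2,3,4} keeps every argument non-negative
  k=1: (−1)^0·643.9876/(144)·0.6322^7·0.7748^1 = +0.139920
  k=2: (−1)^1·643.9876/(24)·0.6322^5·0.7748^3 = -1.260687
  k=3: (−1)^2·643.9876/(24)·0.6322^3·0.7748^5 = +1.893139
  k=4: (−1)^3·643.9876/(144)·0.6322^1·0.7748^7 = -0.473812
d^4_{-1,0}(1.7727) = +0.139920 -1.260687 +1.893139 -0.473812 = +0.298560
|D^4_{-1,0}|² = |d^4_{-1,0}(β)|² = (+0.298560)² = 0.089138 (the z-rotation phases have unit modulus)

P=0.0891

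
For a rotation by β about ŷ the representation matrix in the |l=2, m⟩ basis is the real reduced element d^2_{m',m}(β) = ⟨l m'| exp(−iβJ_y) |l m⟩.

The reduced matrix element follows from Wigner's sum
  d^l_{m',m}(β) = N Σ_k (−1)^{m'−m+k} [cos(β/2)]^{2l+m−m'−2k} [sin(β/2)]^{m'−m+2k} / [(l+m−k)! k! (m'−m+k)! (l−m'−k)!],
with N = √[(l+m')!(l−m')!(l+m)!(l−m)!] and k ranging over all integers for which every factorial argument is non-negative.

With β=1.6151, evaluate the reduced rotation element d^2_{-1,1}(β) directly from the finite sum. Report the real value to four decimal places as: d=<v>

d=0.4759

d^2_{-1,1}(β=1.6151) via Wigner's sum:
Half-angle: c=0.691271, s=0.722596. N=√(1·6·6·1)=6.000000
k: max(0,(1)−(-1))=2 … min(2+(1),2−(-1))=3
  k=2: (−1)^0·6.0000/(2)·0.6913^2·0.7226^2 = +0.748529
  k=3: (−1)^1·6.0000/(6)·0.6913^0·0.7226^4 = -0.272635
d^2_{-1,1}(1.6151) = +0.748529 -0.272635 = +0.475894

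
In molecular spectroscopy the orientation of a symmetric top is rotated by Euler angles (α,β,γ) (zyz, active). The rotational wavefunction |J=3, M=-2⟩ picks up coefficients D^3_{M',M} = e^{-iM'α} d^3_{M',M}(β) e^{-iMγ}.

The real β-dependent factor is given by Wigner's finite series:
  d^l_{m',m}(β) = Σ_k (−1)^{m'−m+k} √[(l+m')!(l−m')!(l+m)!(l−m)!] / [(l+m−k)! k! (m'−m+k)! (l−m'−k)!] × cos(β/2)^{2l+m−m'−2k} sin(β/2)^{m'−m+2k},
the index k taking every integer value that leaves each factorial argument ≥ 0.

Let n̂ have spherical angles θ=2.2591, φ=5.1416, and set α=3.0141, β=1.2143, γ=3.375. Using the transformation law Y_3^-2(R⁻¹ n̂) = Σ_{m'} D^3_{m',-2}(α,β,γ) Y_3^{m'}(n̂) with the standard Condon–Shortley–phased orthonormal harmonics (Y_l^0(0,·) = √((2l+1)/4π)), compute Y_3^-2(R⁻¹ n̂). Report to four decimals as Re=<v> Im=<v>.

Re=-0.0410 Im=0.3899

Need the full column D^3_{m',-2} for m'=−3..3 at α=3.0141, β=1.2143, γ=3.375.
cos(β/2)=0.821277, sin(β/2)=0.570529
d^3_{-3,-2}: single k=1 term ⇒ +0.522159;  D = -0.520303-0.043985i
d^3_{-2,-2}: k∈[0..1] ⇒ +0.306859 -0.740432 = -0.433573;  D = -0.423881-0.091158i
d^3_{-1,-2}: k∈[0..1] ⇒ -0.674104 +0.650628 = -0.023476;  D = +0.022137+0.007814i
d^3_{0,-2}: k∈[0..1] ⇒ +0.811102 -0.391428 = +0.419675;  D = +0.374772+0.188872i
d^3_{1,-2}: k∈[0..1] ⇒ -0.650628 +0.156993 = -0.493636;  D = +0.408995+0.276404i
d^3_{2,-2}: k∈[0..1] ⇒ +0.357323 -0.034488 = +0.322835;  D = +0.242326+0.213309i
d^3_{3,-2}: single k=0 term ⇒ -0.121606;  D = +0.080322+0.091303i
Y_3^{m'}(θ=2.2591,φ=5.1416) and Σ D·Y over m':
  (-0.5203-0.0440i)·(-0.1846-0.0537i)  (-0.4239-0.0912i)·(+0.2531-0.2931i)  (+0.0221+0.0078i)·(+0.1057+0.2309i)  (+0.3748+0.1889i)·(+0.2329+0.0000i)  (+0.4090+0.2764i)·(-0.1057+0.2309i)  (+0.2423+0.2133i)·(+0.2531+0.2931i)  (+0.0803+0.0913i)·(+0.1846-0.0537i)
Y_3^-2(R⁻¹ n̂) = -0.041044+0.389920i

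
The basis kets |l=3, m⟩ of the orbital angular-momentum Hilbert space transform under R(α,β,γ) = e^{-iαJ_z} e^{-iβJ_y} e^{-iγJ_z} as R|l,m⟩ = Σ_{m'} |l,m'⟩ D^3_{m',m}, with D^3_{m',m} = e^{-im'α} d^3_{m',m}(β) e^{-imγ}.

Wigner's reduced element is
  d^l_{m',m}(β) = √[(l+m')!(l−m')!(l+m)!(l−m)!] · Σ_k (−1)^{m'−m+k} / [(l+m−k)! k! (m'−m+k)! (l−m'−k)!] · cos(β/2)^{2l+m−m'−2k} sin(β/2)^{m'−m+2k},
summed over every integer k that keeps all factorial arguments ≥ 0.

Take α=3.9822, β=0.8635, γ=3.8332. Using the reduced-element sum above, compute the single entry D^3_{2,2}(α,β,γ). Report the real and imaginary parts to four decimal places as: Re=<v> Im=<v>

Split into d^3_{2,2}(β=0.8635) × two z-phases.
c=cos(0.8635/2)=0.908235, s=sin(0.8635/2)=0.418461; N=√[120·1·120·1]=120.000000
The bounds max(0,m−m')=0 and min(l+m,l−m')=1 give 2 terms
  k=0: (−1)^0·120.0000/(120)·0.9082^6·0.4185^0 = +0.561292
  k=1: (−1)^1·120.0000/(24)·0.9082^4·0.4185^2 = -0.595761
d^3_{2,2}(0.8635) = +0.561292 -0.595761 = -0.034469
Attach z-rotation phases: D = e^{-i(2)(3.9822)}·(-0.034469)·e^{-i(2)(3.8332)} = +0.034367+0.002657i

Re=0.0344 Im=0.0027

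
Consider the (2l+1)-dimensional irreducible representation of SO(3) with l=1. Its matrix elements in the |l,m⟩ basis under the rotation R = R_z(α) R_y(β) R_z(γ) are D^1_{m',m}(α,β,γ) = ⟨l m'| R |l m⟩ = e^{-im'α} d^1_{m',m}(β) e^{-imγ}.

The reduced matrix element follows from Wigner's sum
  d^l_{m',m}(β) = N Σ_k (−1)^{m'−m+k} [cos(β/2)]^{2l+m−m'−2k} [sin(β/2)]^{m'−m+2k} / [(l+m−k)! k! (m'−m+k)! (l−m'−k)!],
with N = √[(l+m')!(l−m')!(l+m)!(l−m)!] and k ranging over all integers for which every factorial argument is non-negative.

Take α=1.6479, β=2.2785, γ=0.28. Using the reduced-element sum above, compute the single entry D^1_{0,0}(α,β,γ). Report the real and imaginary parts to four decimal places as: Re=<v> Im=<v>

Re=-0.6501 Im=0.0000

Split into d^1_{0,0}(β=2.2785) × two z-phases.
With c≡cos(β/2)=0.418276 and s≡sin(β/2)=0.908320, N=[1·1·1·1]^{1/2}=1.000000
Admissible k: 0..1 (factorial args all ≥0)
  k=0: (−1)^0·1.0000/(1)·0.4183^2·0.9083^0 = +0.174955
  k=1: (−1)^1·1.0000/(1)·0.4183^0·0.9083^2 = -0.825045
d^1_{0,0}(2.2785) = +0.174955 -0.825045 = -0.650091
Phases: e^{-i·(0)·1.6479}=+1.000000+0.000000i, e^{-i·(0)·0.28}=+1.000000+0.000000i ⇒ D=-0.650091+0.000000i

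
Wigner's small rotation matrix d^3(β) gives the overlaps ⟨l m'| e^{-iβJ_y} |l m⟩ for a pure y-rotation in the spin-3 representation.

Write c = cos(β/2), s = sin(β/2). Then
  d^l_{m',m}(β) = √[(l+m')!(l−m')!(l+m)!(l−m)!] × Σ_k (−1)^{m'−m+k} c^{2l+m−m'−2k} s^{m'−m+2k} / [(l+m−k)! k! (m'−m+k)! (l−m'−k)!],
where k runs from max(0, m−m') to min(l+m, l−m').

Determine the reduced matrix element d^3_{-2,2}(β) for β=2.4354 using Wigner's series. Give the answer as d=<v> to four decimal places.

d=-0.2190

d^3_{-2,2}(β=2.4354) via Wigner's sum:
c=cos(2.4354/2)=0.345805, s=sin(2.4354/2)=0.938306; N=√[1·120·120·1]=120.000000
The bounds max(0,m−m')=4 and min(l+m,l−m')=5 give 2 terms
  k=4: (−1)^0·120.0000/(24)·0.3458^2·0.9383^4 = +0.463458
  k=5: (−1)^1·120.0000/(120)·0.3458^0·0.9383^6 = -0.682446
d^3_{-2,2}(2.4354) = +0.463458 -0.682446 = -0.218988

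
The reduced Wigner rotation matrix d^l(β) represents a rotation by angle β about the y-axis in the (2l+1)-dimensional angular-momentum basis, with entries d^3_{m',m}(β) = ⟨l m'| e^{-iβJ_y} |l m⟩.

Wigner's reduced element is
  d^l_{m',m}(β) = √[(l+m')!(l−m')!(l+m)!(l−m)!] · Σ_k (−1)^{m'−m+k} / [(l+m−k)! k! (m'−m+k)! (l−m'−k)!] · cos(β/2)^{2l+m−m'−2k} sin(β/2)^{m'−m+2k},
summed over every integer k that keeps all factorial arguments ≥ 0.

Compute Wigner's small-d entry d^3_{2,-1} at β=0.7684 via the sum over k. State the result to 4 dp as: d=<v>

d^3_{2,-1}(β=0.7684) via Wigner's sum:
Half-angle: c=0.927099, s=0.374818. N=√(120·1·2·24)=75.894664
Admissible k: 0..1 (factorial args all ≥0)
  k=0: (−1)^3·75.8947/(12)·0.9271^3·0.3748^3 = -0.265380
  k=1: (−1)^4·75.8947/(24)·0.9271^1·0.3748^5 = +0.021688
d^3_{2,-1}(0.7684) = -0.265380 +0.021688 = -0.243691

d=-0.2437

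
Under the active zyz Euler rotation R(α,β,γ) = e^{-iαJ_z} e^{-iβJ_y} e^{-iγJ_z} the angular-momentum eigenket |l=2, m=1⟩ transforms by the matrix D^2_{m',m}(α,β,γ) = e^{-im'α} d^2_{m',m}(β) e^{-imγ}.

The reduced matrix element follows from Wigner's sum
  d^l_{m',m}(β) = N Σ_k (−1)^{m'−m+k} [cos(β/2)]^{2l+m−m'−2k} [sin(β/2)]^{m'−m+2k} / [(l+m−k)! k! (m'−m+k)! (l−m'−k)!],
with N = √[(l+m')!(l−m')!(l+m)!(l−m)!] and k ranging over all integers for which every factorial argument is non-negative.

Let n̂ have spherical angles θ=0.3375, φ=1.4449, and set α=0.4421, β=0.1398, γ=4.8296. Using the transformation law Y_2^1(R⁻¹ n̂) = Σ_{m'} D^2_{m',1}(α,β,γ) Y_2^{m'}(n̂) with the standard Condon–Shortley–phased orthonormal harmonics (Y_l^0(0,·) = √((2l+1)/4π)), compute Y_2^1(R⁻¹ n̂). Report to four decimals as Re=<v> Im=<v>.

Need the full column D^2_{m',1} for m'=−2..2 at α=0.4421, β=0.1398, γ=4.8296.
cos(β/2)=0.997558, sin(β/2)=0.069843
d^2_{-2,1}: single k=3 term ⇒ +0.000680;  D = -0.000472+0.000489i
d^2_{-1,1}: k∈[2..3] ⇒ +0.014563 -0.000024 = +0.014539;  D = -0.004641+0.013778i
d^2_{0,1}: k∈[1..2] ⇒ +0.169830 -0.000832 = +0.168997;  D = +0.019763+0.167838i
d^2_{1,1}: k∈[0..1] ⇒ +0.990268 -0.014563 = +0.975705;  D = +0.517711+0.827028i
d^2_{2,1}: single k=0 term ⇒ -0.138665;  D = -0.116788-0.074756i
Y_2^{m'}(θ=0.3375,φ=1.4449) and Σ D·Y over m':
  (-0.0005+0.0005i)·(-0.0410-0.0106i)  (-0.0046+0.0138i)·(+0.0303-0.2395i)  (+0.0198+0.1678i)·(+0.5270+0.0000i)  (+0.5177+0.8270i)·(-0.0303-0.2395i)  (-0.1168-0.0748i)·(-0.0410+0.0106i)
Y_2^1(R⁻¹ n̂) = +0.201537-0.057239i

Re=0.2015 Im=-0.0572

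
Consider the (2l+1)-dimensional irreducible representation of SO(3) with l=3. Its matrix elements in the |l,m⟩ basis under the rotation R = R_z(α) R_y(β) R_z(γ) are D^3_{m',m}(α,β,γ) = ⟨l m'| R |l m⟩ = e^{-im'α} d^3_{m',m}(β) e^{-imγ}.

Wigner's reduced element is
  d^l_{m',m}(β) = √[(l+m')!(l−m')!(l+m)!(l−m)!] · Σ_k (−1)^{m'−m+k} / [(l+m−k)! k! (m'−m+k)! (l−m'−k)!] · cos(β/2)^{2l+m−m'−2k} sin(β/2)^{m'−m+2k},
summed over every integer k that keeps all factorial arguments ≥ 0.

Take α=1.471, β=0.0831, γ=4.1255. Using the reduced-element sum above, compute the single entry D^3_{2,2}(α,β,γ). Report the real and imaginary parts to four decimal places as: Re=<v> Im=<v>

First d^3_{2,2}(β=0.0831), then the phase factors e^{-i(2)α} and e^{-i(2)γ}:
With c≡cos(β/2)=0.999137 and s≡sin(β/2)=0.041538, N=[120·1·120·1]^{1/2}=120.000000
k∈{0,1} keeps every argument non-negative
  k=0: (−1)^0·120.0000/(120)·0.9991^6·0.0415^0 = +0.994833
  k=1: (−1)^1·120.0000/(24)·0.9991^4·0.0415^2 = -0.008597
d^3_{2,2}(0.0831) = +0.994833 -0.008597 = +0.986235
D = (-0.980147-0.198270i)·(+0.986235)·(-0.386670-0.922218i) = +0.193446+0.967078i

Re=0.1934 Im=0.9671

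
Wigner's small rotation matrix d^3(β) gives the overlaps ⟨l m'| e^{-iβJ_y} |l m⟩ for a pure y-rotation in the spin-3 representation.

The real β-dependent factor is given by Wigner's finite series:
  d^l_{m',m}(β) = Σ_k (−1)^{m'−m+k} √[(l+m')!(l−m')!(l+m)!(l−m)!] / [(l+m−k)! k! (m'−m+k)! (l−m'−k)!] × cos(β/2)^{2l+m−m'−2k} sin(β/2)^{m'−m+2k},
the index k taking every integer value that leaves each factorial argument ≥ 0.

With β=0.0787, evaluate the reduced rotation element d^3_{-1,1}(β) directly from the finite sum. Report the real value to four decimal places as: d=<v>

d=0.0092

d^3_{-1,1}(β=0.0787) via Wigner's sum:
Half-angle: c=0.999226, s=0.039340. N=√(2·24·24·2)=48.000000
k∈{2,3,4} keeps every argument non-negative
  k=2: (−1)^0·48.0000/(8)·0.9992^4·0.0393^2 = +0.009257
  k=3: (−1)^1·48.0000/(6)·0.9992^2·0.0393^4 = -0.000019
  k=4: (−1)^2·48.0000/(48)·0.9992^0·0.0393^6 = +0.000000
d^3_{-1,1}(0.0787) = +0.009257 -0.000019 +0.000000 = +0.009238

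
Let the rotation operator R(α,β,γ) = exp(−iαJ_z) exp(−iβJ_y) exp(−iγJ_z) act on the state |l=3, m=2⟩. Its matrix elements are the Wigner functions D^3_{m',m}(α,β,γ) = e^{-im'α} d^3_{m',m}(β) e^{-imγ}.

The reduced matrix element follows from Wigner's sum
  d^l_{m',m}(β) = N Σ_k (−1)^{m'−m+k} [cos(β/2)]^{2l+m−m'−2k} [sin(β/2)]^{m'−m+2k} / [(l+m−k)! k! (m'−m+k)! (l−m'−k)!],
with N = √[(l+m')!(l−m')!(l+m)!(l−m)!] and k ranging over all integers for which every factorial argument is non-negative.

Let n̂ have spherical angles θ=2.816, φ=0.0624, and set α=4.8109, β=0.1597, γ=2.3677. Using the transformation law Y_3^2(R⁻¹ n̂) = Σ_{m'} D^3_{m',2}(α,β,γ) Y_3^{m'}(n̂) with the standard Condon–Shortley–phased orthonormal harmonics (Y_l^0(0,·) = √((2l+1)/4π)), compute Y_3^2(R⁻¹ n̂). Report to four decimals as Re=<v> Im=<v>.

Re=0.1005 Im=0.0701

Need the full column D^3_{m',2} for m'=−3..3 at α=4.8109, β=0.1597, γ=2.3677.
cos(β/2)=0.996814, sin(β/2)=0.079765
d^3_{-3,2}: single k=5 term ⇒ +0.000008;  D = -0.000008-0.000002i
d^3_{-2,2}: k∈[4..5] ⇒ +0.000201 -0.000000 = +0.000201;  D = +0.000035-0.000198i
d^3_{-1,2}: k∈[3..4] ⇒ +0.003179 -0.000010 = +0.003169;  D = +0.003160+0.000239i
d^3_{0,2}: k∈[2..3] ⇒ +0.034407 -0.000220 = +0.034186;  D = +0.000787+0.034177i
d^3_{1,2}: k∈[1..2] ⇒ +0.248247 -0.003179 = +0.245067;  D = -0.243260+0.029708i
d^3_{2,2}: k∈[0..1] ⇒ +0.981034 -0.031409 = +0.949625;  D = -0.207267-0.926730i
d^3_{3,2}: single k=0 term ⇒ -0.192291;  D = -0.182617+0.060222i
Y_3^{m'}(θ=2.816,φ=0.0624) and Σ D·Y over m':
  (-0.0000-0.0000i)·(+0.0134-0.0025i)  (+0.0000-0.0002i)·(-0.0983+0.0123i)  (+0.0032+0.0002i)·(+0.3599-0.0225i)  (+0.0008+0.0342i)·(-0.5263+0.0000i)  (-0.2433+0.0297i)·(-0.3599-0.0225i)  (-0.2073-0.9267i)·(-0.0983-0.0123i)  (-0.1826+0.0602i)·(-0.0134-0.0025i)
Y_3^2(R⁻¹ n̂) = +0.100498+0.070139i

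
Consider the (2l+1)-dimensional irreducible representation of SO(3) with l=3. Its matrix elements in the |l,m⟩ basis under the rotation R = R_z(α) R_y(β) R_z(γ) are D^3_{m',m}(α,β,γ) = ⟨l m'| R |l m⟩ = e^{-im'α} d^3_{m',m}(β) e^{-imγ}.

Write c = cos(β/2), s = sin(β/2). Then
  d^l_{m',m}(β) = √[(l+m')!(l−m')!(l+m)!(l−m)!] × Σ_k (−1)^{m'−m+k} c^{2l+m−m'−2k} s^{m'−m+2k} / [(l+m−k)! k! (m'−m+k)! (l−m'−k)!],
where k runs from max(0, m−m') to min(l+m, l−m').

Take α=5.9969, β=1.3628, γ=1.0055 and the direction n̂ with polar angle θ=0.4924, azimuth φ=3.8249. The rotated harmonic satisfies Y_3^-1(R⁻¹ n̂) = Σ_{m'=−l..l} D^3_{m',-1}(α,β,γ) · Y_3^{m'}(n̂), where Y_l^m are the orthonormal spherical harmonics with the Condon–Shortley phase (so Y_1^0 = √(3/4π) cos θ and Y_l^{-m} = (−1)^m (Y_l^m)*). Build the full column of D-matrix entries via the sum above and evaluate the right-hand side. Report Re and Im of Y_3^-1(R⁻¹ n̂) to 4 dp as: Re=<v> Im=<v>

Need the full column D^3_{m',-1} for m'=−3..3 at α=5.9969, β=1.3628, γ=1.0055.
cos(β/2)=0.776692, sin(β/2)=0.629881
d^3_{-3,-1}: single k=2 term ⇒ +0.559187;  D = +0.553185+0.081708i
d^3_{-2,-1}: k∈[1..2] ⇒ +0.562991 -0.740545 = -0.177554;  D = -0.161173-0.074489i
d^3_{-1,-1}: k∈[0..2] ⇒ +0.219529 -1.155052 +0.569748 = -0.365775;  D = -0.275181-0.240971i
d^3_{0,-1}: k∈[0..2] ⇒ -0.616726 +1.216840 -0.266767 = +0.333347;  D = +0.178562+0.281488i
d^3_{1,-1}: k∈[0..2] ⇒ +0.866289 -0.759664 +0.062453 = +0.169078;  D = +0.046565+0.162540i
d^3_{2,-1}: k∈[0..1] ⇒ -0.740545 +0.243524 = -0.497021;  D = +0.003615-0.497008i
d^3_{3,-1}: single k=0 term ⇒ +0.367771;  D = -0.106419+0.352037i
Y_3^{m'}(θ=0.4924,φ=3.8249) and Σ D·Y over m':
  (+0.5532+0.0817i)·(+0.0203+0.0391i)  (-0.1612-0.0745i)·(+0.0408-0.1971i)  (-0.2752-0.2410i)·(-0.3415+0.2781i)  (+0.1786+0.2815i)·(+0.2902+0.0000i)  (+0.0466+0.1625i)·(+0.3415+0.2781i)  (+0.0036-0.4970i)·(+0.0408+0.1971i)  (-0.1064+0.3520i)·(-0.0203+0.0391i)
Y_3^-1(R⁻¹ n̂) = +0.256796+0.177075i

Re=0.2568 Im=0.1771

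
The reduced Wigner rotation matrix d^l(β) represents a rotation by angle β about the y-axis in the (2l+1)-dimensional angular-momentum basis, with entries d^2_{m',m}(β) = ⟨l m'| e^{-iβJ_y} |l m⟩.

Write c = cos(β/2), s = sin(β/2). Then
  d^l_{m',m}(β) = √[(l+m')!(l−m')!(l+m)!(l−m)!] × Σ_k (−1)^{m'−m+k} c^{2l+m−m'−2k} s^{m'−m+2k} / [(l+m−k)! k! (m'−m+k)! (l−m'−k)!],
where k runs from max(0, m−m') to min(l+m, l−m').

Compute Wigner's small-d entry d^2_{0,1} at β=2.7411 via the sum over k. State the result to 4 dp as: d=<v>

d=-0.4397

d^2_{0,1}(β=2.7411) via Wigner's sum:
Half-angle: c=0.198911, s=0.980018. N=√(2·2·6·1)=4.898979
The bounds max(0,m−m')=1 and min(l+m,l−m')=2 give 2 terms
  k=1: (−1)^0·4.8990/(2)·0.1989^3·0.9800^1 = +0.018892
  k=2: (−1)^1·4.8990/(2)·0.1989^1·0.9800^3 = -0.458602
d^2_{0,1}(2.7411) = +0.018892 -0.458602 = -0.439709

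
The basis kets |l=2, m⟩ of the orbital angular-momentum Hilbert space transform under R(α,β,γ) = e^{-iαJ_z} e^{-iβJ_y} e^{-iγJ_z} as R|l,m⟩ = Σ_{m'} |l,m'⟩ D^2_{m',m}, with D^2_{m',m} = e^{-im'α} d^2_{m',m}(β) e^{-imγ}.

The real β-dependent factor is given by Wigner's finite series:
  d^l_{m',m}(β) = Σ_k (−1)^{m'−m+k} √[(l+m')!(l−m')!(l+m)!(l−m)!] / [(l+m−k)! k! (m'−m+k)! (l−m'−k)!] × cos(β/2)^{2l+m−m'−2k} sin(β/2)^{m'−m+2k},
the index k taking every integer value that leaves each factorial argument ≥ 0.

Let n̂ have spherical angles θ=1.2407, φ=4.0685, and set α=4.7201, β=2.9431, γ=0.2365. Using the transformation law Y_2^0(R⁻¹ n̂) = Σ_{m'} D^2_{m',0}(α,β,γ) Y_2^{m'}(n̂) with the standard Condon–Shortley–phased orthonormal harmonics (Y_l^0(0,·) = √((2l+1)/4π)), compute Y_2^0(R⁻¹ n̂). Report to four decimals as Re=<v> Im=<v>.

Re=-0.2882 Im=0.0000

Need the full column D^2_{m',0} for m'=−2..2 at α=4.7201, β=2.9431, γ=0.2365.
cos(β/2)=0.099083, sin(β/2)=0.995079
d^2_{-2,0}: single k=2 term ⇒ +0.023812;  D = -0.023809-0.000367i
d^2_{-1,0}: k∈[1..2] ⇒ +0.002371 -0.239139 = -0.236768;  D = -0.001826+0.236761i
d^2_{0,0}: k∈[0..2] ⇒ +0.000096 -0.038885 +0.980461 = +0.941673;  D = +0.941673+0.000000i
d^2_{1,0}: k∈[0..1] ⇒ -0.002371 +0.239139 = +0.236768;  D = +0.001826+0.236761i
d^2_{2,0}: single k=0 term ⇒ +0.023812;  D = -0.023809+0.000367i
Y_2^{m'}(θ=1.2407,φ=4.0685) and Σ D·Y over m':
  (-0.0238-0.0004i)·(-0.0965-0.3319i)  (-0.0018+0.2368i)·(-0.1422+0.1895i)  (+0.9417+0.0000i)·(-0.2160+0.0000i)  (+0.0018+0.2368i)·(+0.1422+0.1895i)  (-0.0238+0.0004i)·(-0.0965+0.3319i)
Y_2^0(R⁻¹ n̂) = -0.288225+0.000000i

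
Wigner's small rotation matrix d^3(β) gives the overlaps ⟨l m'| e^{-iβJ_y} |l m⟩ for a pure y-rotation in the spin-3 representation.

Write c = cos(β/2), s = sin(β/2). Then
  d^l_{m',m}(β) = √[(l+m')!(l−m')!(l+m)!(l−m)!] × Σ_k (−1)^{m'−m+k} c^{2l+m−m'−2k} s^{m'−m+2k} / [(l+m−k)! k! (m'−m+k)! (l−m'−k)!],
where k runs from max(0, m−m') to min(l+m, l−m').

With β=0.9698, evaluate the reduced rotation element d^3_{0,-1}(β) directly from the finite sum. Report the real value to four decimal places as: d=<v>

d=-0.2138

d^3_{0,-1}(β=0.9698) via Wigner's sum:
Half-angle: c=0.884722, s=0.466120. N=√(6·6·2·24)=41.569219
The bounds max(0,m−m')=0 and min(l+m,l−m')=2 give 3 terms
  k=0: (−1)^1·41.5692/(12)·0.8847^5·0.4661^1 = -0.875228
  k=1: (−1)^2·41.5692/(4)·0.8847^3·0.4661^3 = +0.728827
  k=2: (−1)^3·41.5692/(12)·0.8847^1·0.4661^5 = -0.067435
d^3_{0,-1}(0.9698) = -0.875228 +0.728827 -0.067435 = -0.213836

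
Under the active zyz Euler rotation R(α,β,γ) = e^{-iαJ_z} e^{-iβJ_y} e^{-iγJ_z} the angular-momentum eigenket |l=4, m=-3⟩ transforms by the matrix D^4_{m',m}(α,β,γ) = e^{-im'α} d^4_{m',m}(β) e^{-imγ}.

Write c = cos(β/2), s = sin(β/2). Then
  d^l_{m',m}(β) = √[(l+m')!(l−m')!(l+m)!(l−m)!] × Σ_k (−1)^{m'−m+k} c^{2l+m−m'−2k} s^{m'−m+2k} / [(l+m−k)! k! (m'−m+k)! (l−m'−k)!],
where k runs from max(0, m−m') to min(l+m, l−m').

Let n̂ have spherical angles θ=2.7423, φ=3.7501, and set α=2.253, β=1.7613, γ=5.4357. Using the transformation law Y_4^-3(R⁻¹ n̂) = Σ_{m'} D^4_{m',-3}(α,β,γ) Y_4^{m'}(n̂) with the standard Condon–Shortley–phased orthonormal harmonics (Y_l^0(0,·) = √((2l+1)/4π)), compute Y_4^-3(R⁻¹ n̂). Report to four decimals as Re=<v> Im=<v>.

Re=-0.1935 Im=0.1387

Need the full column D^4_{m',-3} for m'=−4..4 at α=2.253, β=1.7613, γ=5.4357.
cos(β/2)=0.636650, sin(β/2)=0.771153
d^4_{-4,-3}: single k=1 term ⇒ +0.092468;  D = +0.090867+0.017133i
d^4_{-3,-3}: k∈[0..1] ⇒ +0.026990 -0.277194 = -0.250204;  D = +0.119041+0.220071i
d^4_{-2,-3}: k∈[0..1] ⇒ -0.122323 +0.538407 = +0.416083;  D = -0.159247+0.384403i
d^4_{-1,-3}: k∈[0..1] ⇒ +0.314308 -0.768571 = -0.454263;  D = -0.435365+0.129661i
d^4_{0,-3}: k∈[0..1] ⇒ -0.567531 +0.832662 = +0.265131;  D = -0.218951-0.149515i
d^4_{1,-3}: k∈[0..1] ⇒ +0.768571 -0.676573 = +0.091998;  D = +0.007633+0.091681i
d^4_{2,-3}: k∈[0..1] ⇒ -0.789932 +0.386321 = -0.403612;  D = -0.291083+0.279595i
d^4_{3,-3}: k∈[0..1] ⇒ +0.596681 -0.125062 = +0.471620;  D = -0.468038-0.058014i
d^4_{4,-3}: single k=0 term ⇒ -0.292031;  D = -0.154846-0.247598i
Y_4^{m'}(θ=2.7423,φ=3.7501) and Σ D·Y over m':
  (+0.0909+0.0171i)·(-0.0077-0.0066i)  (+0.1190+0.2201i)·(-0.0171-0.0656i)  (-0.1592+0.3844i)·(+0.0866-0.2344i)  (-0.4354+0.1297i)·(+0.4090-0.2850i)  (-0.2190-0.1495i)·(+0.2913+0.0000i)  (+0.0076+0.0917i)·(-0.4090-0.2850i)  (-0.2911+0.2796i)·(+0.0866+0.2344i)  (-0.4680-0.0580i)·(+0.0171-0.0656i)  (-0.1548-0.2476i)·(-0.0077+0.0066i)
Y_4^-3(R⁻¹ n̂) = -0.193498+0.138746i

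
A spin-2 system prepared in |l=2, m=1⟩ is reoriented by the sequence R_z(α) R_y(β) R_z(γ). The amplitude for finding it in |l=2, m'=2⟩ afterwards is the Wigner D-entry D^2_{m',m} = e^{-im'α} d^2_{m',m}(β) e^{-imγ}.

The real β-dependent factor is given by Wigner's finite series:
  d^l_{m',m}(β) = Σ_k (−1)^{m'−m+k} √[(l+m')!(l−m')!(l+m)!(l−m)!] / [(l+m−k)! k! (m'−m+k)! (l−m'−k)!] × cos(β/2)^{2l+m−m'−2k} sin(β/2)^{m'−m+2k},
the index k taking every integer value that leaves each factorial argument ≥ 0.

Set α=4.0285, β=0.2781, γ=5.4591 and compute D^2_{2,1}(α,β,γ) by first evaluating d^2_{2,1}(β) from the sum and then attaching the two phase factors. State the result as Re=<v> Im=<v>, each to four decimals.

Re=-0.1567 Im=0.2190

D^2_{2,1}(4.0285,0.2781,5.4591) = e^{-i·2·4.0285}·d^2_{2,1}(0.2781)·e^{-i·1·5.4591}. Compute d first:
Half-angle: c=0.990348, s=0.138602. N=√(24·1·6·1)=12.000000
k∈{0} keeps every argument non-negative
  k=0: (−1)^1·12.0000/(6)·0.9903^3·0.1386^1 = -0.269255
d^2_{2,1}(0.2781) = -0.269255
D = (-0.201627-0.979462i)·(-0.269255)·(+0.679229+0.733927i) = -0.156681+0.218974i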